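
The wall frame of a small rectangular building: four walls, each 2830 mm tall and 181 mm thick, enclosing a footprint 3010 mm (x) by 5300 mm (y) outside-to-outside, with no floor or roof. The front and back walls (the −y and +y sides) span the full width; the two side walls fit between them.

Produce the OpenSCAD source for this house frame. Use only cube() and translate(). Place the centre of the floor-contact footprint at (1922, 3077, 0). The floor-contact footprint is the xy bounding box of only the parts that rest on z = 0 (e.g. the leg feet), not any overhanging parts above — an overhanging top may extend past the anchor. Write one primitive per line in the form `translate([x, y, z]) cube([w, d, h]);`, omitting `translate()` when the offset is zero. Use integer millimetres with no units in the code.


translate([417, 427, 0]) cube([3010, 181, 2830]);
translate([417, 5546, 0]) cube([3010, 181, 2830]);
translate([417, 608, 0]) cube([181, 4938, 2830]);
translate([3246, 608, 0]) cube([181, 4938, 2830]);


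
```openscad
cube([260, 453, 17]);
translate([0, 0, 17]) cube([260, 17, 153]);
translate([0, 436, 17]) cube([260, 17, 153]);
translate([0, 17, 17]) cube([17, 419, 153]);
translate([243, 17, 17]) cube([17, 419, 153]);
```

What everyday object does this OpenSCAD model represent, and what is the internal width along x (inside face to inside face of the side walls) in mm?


An open box. The internal width is 226 mm.

A 260×453 base slab with four walls standing on it — an open box. The base is 260 mm wide and the walls are 17 mm thick, so the internal width is 260 − 2 × 17 = 226 mm.


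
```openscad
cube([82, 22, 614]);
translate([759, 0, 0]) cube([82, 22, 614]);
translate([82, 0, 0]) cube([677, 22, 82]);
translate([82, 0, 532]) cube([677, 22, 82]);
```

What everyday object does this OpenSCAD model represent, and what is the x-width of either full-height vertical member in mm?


A picture frame. The border width is 82 mm.

Four thin pieces enclosing a rectangular opening — a picture frame. The two full-height stiles are 614 mm tall; the top rail sits at z = 532 and is 82 mm tall, so the border above the opening is 614 − 532 = 82 mm, matching the stile x-width.


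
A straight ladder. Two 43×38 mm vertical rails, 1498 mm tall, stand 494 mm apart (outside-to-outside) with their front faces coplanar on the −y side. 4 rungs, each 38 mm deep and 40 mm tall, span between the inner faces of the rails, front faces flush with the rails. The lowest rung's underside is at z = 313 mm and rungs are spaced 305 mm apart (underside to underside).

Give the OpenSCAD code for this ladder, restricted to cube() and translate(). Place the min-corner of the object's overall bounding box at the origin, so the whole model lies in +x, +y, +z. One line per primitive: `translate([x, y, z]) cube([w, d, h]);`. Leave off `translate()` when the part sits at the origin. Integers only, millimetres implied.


cube([43, 38, 1498]);
translate([451, 0, 0]) cube([43, 38, 1498]);
translate([43, 0, 313]) cube([408, 38, 40]);
translate([43, 0, 618]) cube([408, 38, 40]);
translate([43, 0, 923]) cube([408, 38, 40]);
translate([43, 0, 1228]) cube([408, 38, 40]);


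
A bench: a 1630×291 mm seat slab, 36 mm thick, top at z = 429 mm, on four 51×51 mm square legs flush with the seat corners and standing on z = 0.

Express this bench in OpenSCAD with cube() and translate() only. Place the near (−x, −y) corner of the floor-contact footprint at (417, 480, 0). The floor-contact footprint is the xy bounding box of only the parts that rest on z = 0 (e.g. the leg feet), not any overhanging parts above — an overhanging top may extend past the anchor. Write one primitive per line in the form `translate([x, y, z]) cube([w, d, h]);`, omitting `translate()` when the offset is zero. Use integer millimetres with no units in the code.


translate([417, 480, 393]) cube([1630, 291, 36]);
translate([417, 480, 0]) cube([51, 51, 393]);
translate([417, 720, 0]) cube([51, 51, 393]);
translate([1996, 480, 0]) cube([51, 51, 393]);
translate([1996, 720, 0]) cube([51, 51, 393]);


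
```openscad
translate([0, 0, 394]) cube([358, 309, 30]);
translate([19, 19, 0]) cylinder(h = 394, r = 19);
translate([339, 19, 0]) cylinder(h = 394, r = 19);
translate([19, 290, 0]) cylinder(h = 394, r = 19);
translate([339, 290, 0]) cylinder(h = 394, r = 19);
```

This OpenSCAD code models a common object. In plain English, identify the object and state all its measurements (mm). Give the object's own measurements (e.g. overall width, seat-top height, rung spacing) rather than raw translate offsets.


A four-legged stool. The seat is a 358×309×30 mm slab whose top surface is at z = 424 mm; four round legs, each 38 mm in diameter, run from the floor (z = 0) to the underside of the seat, each leg's axis is inset half a diameter from the nearest pair of seat edges (so the leg's bounding box is flush with the corner).


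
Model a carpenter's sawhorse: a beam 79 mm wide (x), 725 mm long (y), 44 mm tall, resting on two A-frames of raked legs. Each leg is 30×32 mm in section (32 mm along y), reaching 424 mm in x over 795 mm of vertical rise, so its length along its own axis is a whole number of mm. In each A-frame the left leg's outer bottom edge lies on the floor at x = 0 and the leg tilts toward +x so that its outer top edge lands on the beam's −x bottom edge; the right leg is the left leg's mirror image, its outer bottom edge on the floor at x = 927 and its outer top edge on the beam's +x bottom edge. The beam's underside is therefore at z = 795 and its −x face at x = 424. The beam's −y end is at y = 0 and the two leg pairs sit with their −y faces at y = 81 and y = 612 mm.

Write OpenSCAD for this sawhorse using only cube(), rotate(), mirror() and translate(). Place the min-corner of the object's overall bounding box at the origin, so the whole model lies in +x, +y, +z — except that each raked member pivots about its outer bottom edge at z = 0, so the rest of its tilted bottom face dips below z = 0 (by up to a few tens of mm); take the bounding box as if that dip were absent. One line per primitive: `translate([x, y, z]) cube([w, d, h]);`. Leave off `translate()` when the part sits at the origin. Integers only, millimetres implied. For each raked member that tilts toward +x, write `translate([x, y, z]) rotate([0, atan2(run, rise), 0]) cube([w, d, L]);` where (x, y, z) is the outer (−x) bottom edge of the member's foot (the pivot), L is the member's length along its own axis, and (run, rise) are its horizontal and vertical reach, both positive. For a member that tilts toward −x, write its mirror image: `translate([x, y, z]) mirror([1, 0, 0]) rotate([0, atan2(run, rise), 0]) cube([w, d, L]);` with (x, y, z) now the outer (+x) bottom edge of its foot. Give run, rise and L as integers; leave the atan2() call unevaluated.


// leg length = √(424² + 795²) = 901
// right-leg outer foot x = 2·424 + 79 = 927
// beam min-corner = (424, 0, 795)
translate([424, 0, 795]) cube([79, 725, 44]);
translate([0, 81, 0]) rotate([0, atan2(424, 795), 0]) cube([30, 32, 901]);
translate([927, 81, 0]) mirror([1, 0, 0]) rotate([0, atan2(424, 795), 0]) cube([30, 32, 901]);
translate([0, 612, 0]) rotate([0, atan2(424, 795), 0]) cube([30, 32, 901]);
translate([927, 612, 0]) mirror([1, 0, 0]) rotate([0, atan2(424, 795), 0]) cube([30, 32, 901]);


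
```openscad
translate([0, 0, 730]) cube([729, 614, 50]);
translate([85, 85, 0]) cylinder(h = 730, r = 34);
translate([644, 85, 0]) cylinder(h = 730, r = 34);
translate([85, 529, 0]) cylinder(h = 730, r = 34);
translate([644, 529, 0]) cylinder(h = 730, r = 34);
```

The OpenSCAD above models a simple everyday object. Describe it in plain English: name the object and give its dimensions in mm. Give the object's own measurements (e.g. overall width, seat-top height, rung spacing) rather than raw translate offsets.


A table: top 729 mm (x) × 614 mm (y), 50 mm thick, upper face at z = 780 mm, on four round legs of 68 mm diameter, each leg's bounding box inset 51 mm from the nearest pair of top edges from z = 0 to the bottom of the top.


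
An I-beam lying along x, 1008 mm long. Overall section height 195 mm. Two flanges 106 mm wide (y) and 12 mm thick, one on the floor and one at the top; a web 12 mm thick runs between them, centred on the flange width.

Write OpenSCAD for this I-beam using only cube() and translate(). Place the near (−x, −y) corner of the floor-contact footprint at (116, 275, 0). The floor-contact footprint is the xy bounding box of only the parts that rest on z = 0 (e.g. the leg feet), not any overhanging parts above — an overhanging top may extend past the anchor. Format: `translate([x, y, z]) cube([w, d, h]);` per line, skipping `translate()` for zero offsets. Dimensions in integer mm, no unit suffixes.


translate([116, 275, 0]) cube([1008, 106, 12]);
translate([116, 322, 12]) cube([1008, 12, 171]);
translate([116, 275, 183]) cube([1008, 106, 12]);


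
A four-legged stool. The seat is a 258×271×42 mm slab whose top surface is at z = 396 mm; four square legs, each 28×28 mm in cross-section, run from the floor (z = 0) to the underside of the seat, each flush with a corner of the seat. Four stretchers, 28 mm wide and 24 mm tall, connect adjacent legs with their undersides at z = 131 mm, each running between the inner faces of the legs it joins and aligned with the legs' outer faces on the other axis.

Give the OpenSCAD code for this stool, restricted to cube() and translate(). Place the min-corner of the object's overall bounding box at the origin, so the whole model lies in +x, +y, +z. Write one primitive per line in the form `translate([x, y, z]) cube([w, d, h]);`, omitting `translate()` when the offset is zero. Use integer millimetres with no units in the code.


translate([0, 0, 354]) cube([258, 271, 42]);
cube([28, 28, 354]);
translate([230, 0, 0]) cube([28, 28, 354]);
translate([0, 243, 0]) cube([28, 28, 354]);
translate([230, 243, 0]) cube([28, 28, 354]);
translate([28, 0, 131]) cube([202, 28, 24]);
translate([28, 243, 131]) cube([202, 28, 24]);
translate([0, 28, 131]) cube([28, 215, 24]);
translate([230, 28, 131]) cube([28, 215, 24]);


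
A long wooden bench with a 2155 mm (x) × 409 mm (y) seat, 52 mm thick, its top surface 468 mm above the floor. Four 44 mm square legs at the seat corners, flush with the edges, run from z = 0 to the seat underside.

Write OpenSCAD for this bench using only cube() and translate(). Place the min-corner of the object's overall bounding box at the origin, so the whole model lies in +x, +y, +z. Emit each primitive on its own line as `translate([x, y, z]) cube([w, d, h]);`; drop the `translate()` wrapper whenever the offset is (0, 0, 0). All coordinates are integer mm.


translate([0, 0, 416]) cube([2155, 409, 52]);
cube([44, 44, 416]);
translate([0, 365, 0]) cube([44, 44, 416]);
translate([2111, 0, 0]) cube([44, 44, 416]);
translate([2111, 365, 0]) cube([44, 44, 416]);


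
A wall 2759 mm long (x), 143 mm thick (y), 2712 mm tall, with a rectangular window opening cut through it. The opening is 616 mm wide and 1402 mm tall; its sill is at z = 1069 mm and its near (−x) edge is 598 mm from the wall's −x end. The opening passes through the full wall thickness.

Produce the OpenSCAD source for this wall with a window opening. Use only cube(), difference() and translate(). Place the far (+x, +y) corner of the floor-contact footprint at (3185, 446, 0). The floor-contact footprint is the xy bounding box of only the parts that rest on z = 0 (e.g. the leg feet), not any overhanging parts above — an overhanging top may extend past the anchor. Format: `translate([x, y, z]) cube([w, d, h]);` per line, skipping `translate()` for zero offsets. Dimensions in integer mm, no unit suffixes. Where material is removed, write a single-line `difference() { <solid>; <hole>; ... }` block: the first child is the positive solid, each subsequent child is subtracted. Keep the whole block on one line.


difference() { translate([426, 303, 0]) cube([2759, 143, 2712]); translate([1024, 303, 1069]) cube([616, 143, 1402]); }


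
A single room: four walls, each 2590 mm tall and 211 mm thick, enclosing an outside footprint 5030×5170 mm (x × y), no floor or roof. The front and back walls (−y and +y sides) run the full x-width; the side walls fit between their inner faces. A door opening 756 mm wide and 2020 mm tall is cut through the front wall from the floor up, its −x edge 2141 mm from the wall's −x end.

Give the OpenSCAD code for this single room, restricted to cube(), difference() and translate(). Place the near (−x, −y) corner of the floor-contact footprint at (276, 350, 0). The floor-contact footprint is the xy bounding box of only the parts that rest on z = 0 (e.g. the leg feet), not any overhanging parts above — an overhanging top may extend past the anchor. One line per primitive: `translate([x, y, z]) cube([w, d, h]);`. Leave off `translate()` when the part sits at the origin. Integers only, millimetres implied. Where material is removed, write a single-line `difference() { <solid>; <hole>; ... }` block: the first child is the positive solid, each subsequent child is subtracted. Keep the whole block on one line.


difference() { translate([276, 350, 0]) cube([5030, 211, 2590]); translate([2417, 350, 0]) cube([756, 211, 2020]); }
translate([276, 5309, 0]) cube([5030, 211, 2590]);
translate([276, 561, 0]) cube([211, 4748, 2590]);
translate([5095, 561, 0]) cube([211, 4748, 2590]);


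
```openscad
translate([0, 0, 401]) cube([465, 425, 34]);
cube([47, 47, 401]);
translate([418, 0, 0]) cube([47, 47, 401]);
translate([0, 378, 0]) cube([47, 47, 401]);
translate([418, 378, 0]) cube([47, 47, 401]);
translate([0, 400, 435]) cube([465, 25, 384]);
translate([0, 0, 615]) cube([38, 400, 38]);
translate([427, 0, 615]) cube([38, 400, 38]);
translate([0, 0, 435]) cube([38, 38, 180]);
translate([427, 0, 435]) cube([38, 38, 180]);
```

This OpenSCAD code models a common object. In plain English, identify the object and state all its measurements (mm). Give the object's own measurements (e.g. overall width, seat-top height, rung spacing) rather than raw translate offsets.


A chair. The seat is a 465×425×34 mm slab with its top at z = 435 mm, on four 47×47 mm corner legs (flush with the seat edges, standing on z = 0). A flat backrest 25 mm thick, 384 mm tall, spans the full seat width and rises from the seat top along its +y edge, rear face flush with the rear of the seat. Two armrests of 38×38 mm section run along each side from the seat's front edge to the front of the backrest, top faces 218 mm above the seat top and outer faces flush with the seat's x-edges; a 38×38 mm post under the front of each armrest stands on the seat at the front corner.


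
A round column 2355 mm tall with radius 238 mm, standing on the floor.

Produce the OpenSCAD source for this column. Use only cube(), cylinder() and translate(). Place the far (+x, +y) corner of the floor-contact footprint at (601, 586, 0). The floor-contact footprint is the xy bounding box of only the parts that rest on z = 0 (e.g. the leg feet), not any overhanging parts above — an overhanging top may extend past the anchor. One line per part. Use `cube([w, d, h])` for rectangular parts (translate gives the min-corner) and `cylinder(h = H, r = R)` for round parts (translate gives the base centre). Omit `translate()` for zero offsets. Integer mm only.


translate([363, 348, 0]) cylinder(h = 2355, r = 238);


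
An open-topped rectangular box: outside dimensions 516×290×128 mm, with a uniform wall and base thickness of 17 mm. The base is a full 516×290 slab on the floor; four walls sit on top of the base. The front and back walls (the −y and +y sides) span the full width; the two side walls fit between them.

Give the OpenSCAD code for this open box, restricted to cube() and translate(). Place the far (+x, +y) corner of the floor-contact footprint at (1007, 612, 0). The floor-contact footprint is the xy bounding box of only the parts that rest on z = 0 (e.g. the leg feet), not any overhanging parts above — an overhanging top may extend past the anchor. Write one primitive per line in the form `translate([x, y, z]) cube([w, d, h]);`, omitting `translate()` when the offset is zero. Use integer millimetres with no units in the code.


translate([491, 322, 0]) cube([516, 290, 17]);
translate([491, 322, 17]) cube([516, 17, 111]);
translate([491, 595, 17]) cube([516, 17, 111]);
translate([491, 339, 17]) cube([17, 256, 111]);
translate([990, 339, 17]) cube([17, 256, 111]);


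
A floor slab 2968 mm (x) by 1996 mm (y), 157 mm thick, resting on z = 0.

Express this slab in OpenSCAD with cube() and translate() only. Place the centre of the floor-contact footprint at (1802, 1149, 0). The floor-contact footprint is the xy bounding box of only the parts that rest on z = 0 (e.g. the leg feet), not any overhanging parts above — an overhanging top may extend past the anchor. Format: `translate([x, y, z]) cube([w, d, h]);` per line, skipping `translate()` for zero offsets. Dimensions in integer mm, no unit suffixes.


translate([318, 151, 0]) cube([2968, 1996, 157]);


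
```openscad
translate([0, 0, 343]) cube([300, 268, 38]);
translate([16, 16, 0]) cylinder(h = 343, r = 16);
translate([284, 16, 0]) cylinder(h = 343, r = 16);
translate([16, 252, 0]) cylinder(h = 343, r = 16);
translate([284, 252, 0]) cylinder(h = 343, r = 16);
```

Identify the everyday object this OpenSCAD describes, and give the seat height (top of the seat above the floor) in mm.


A stool. The seat height is 381 mm.

A 300×268×38 slab at z = 343 on four corner cylinders — a stool. The seat top is 343 + 38 = 381 mm.


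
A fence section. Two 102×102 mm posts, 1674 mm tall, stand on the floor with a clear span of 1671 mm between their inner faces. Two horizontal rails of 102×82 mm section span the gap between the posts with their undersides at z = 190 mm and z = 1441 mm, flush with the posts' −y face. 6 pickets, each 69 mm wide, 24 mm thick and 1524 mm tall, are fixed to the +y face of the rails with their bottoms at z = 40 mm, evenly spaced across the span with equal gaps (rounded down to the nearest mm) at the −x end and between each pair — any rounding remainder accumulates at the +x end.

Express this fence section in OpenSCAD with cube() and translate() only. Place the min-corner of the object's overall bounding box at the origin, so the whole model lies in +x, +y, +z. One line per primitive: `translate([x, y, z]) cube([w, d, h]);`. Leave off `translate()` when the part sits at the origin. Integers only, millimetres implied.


cube([102, 102, 1674]);
translate([1773, 0, 0]) cube([102, 102, 1674]);
translate([102, 0, 190]) cube([1671, 102, 82]);
translate([102, 0, 1441]) cube([1671, 102, 82]);
translate([281, 102, 40]) cube([69, 24, 1524]);
translate([529, 102, 40]) cube([69, 24, 1524]);
translate([777, 102, 40]) cube([69, 24, 1524]);
translate([1025, 102, 40]) cube([69, 24, 1524]);
translate([1273, 102, 40]) cube([69, 24, 1524]);
translate([1521, 102, 40]) cube([69, 24, 1524]);


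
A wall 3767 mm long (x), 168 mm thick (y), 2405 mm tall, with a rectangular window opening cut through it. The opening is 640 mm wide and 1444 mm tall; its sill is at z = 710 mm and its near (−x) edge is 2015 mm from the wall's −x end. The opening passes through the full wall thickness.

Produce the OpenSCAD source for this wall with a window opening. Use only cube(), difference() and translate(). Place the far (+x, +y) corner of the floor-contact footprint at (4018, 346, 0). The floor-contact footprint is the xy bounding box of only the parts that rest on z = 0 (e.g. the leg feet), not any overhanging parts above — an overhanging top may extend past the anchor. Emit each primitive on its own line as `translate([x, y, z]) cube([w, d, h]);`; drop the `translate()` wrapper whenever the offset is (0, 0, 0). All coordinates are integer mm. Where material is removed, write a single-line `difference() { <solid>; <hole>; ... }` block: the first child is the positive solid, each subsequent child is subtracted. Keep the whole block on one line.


difference() { translate([251, 178, 0]) cube([3767, 168, 2405]); translate([2266, 178, 710]) cube([640, 168, 1444]); }


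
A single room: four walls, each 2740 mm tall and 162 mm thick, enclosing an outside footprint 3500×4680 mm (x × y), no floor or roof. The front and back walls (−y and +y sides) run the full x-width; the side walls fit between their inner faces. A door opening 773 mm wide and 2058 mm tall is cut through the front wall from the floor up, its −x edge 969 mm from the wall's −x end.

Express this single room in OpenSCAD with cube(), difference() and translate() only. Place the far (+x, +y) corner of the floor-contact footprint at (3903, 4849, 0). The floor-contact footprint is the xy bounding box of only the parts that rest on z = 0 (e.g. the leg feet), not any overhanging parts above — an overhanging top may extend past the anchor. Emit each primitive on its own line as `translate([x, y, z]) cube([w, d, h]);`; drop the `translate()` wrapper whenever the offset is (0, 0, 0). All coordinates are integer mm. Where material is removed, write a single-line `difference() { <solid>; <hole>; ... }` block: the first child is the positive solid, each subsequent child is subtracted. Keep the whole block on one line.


difference() { translate([403, 169, 0]) cube([3500, 162, 2740]); translate([1372, 169, 0]) cube([773, 162, 2058]); }
translate([403, 4687, 0]) cube([3500, 162, 2740]);
translate([403, 331, 0]) cube([162, 4356, 2740]);
translate([3741, 331, 0]) cube([162, 4356, 2740]);


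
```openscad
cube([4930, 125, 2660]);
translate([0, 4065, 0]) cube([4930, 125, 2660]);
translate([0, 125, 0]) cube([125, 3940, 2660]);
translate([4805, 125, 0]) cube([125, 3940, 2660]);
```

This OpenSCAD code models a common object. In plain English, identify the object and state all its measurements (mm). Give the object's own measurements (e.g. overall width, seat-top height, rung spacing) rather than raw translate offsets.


The wall frame of a small rectangular building: four walls, each 2660 mm tall and 125 mm thick, enclosing a footprint 4930 mm (x) by 4190 mm (y) outside-to-outside, with no floor or roof. The front and back walls (the −y and +y sides) span the full width; the two side walls fit between them.


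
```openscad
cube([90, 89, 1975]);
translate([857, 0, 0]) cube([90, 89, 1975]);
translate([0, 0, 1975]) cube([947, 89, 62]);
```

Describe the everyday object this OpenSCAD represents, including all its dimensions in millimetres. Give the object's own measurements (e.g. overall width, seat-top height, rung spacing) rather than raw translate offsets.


A door frame. The clear opening is 767 mm wide and 1975 mm high. Two 90 mm wide jambs, 89 mm deep, stand either side of the opening from the floor to the top of the opening. A 62 mm thick head sits across the top of both jambs, spanning the full outside width of the frame.


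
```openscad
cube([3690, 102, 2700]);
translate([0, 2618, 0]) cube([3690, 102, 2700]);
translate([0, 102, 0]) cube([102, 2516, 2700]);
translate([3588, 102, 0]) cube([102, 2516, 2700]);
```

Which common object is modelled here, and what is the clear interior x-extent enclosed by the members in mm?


A house (or room) frame. The interior width is 3486 mm.

Four 2700 mm walls enclosing a rectangle with no floor or roof — a room or house frame. Outside width is 3690 mm and wall thickness is 102 mm, so the interior width is 3690 − 2 × 102 = 3486 mm.


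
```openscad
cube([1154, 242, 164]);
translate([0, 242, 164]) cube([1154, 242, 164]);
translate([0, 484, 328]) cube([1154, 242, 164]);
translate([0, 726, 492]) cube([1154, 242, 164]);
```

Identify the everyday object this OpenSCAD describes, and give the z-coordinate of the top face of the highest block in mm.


A staircase. The total rise is 656 mm.

4 identical blocks, each offset up and back from the previous — a staircase. Each step is 164 mm tall and there are 4 of them, so the total rise is 4 × 164 = 656 mm.


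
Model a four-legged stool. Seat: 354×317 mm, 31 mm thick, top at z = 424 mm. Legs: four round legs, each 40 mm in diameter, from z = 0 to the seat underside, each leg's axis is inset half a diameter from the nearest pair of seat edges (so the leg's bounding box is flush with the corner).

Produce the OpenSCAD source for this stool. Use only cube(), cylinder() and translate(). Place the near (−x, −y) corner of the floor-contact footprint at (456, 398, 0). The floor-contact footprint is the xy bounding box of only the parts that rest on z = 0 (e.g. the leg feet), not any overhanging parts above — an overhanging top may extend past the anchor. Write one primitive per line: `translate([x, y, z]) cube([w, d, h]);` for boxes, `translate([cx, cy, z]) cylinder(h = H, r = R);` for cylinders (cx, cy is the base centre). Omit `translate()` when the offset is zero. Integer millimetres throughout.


translate([456, 398, 393]) cube([354, 317, 31]);
translate([476, 418, 0]) cylinder(h = 393, r = 20);
translate([790, 418, 0]) cylinder(h = 393, r = 20);
translate([476, 695, 0]) cylinder(h = 393, r = 20);
translate([790, 695, 0]) cylinder(h = 393, r = 20);


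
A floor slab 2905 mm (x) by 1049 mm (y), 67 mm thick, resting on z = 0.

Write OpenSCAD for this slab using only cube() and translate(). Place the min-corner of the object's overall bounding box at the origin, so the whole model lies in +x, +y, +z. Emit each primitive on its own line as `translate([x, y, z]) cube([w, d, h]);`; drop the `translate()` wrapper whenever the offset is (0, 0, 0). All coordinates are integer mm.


cube([2905, 1049, 67]);


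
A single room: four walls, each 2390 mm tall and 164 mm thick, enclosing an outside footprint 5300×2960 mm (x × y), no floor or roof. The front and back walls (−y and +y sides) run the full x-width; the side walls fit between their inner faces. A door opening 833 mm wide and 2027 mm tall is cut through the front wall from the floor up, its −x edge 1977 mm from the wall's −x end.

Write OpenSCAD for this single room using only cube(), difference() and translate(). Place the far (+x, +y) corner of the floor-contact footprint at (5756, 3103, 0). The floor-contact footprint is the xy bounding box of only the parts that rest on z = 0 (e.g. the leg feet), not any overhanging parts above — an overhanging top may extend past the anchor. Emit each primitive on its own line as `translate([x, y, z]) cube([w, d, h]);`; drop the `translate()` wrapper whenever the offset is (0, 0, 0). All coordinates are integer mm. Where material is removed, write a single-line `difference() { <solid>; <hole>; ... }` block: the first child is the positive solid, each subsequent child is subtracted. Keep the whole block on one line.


difference() { translate([456, 143, 0]) cube([5300, 164, 2390]); translate([2433, 143, 0]) cube([833, 164, 2027]); }
translate([456, 2939, 0]) cube([5300, 164, 2390]);
translate([456, 307, 0]) cube([164, 2632, 2390]);
translate([5592, 307, 0]) cube([164, 2632, 2390]);


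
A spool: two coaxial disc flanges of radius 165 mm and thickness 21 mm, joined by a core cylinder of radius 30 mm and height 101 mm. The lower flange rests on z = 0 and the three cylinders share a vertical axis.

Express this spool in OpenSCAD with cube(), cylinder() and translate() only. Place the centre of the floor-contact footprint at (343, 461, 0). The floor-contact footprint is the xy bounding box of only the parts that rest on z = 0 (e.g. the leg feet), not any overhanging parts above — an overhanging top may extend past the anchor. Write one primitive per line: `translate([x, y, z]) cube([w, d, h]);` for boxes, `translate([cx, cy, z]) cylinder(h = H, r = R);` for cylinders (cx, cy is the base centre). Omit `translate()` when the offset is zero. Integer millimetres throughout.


translate([343, 461, 0]) cylinder(h = 21, r = 165);
translate([343, 461, 21]) cylinder(h = 101, r = 30);
translate([343, 461, 122]) cylinder(h = 21, r = 165);


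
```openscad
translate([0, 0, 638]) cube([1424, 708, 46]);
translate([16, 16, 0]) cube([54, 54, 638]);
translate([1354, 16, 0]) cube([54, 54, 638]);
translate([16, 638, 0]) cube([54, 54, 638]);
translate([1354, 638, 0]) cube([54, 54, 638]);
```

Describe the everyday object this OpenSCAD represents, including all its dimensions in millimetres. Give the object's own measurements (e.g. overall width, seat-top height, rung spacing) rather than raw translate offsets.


A table: top 1424 mm (x) × 708 mm (y), 46 mm thick, upper face at z = 684 mm, on four 54×54 mm square legs, each inset 16 mm from the nearest pair of top edges from z = 0 to the bottom of the top.


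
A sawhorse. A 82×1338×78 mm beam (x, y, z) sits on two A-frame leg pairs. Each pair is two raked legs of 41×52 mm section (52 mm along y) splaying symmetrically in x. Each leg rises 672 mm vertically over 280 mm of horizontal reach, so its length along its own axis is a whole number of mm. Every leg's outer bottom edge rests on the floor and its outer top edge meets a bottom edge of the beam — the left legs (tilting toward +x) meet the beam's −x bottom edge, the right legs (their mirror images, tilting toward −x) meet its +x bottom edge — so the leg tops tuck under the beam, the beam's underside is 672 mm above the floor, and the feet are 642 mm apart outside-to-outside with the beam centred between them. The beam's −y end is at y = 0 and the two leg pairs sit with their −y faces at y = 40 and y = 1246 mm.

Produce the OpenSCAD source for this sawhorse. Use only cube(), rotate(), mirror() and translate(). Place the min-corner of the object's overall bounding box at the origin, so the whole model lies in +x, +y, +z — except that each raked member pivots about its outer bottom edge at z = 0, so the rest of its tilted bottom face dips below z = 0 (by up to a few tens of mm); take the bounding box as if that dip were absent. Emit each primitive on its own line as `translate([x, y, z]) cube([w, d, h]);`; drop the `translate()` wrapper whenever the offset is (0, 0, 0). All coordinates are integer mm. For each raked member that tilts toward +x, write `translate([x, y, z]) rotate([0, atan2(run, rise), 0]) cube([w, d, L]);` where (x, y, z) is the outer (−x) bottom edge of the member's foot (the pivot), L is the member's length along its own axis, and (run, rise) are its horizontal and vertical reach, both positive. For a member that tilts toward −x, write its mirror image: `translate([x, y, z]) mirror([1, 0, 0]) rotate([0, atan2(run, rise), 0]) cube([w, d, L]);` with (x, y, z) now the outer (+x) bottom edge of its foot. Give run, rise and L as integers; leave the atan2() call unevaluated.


translate([280, 0, 672]) cube([82, 1338, 78]);
translate([0, 40, 0]) rotate([0, atan2(280, 672), 0]) cube([41, 52, 728]);
translate([642, 40, 0]) mirror([1, 0, 0]) rotate([0, atan2(280, 672), 0]) cube([41, 52, 728]);
translate([0, 1246, 0]) rotate([0, atan2(280, 672), 0]) cube([41, 52, 728]);
translate([642, 1246, 0]) mirror([1, 0, 0]) rotate([0, atan2(280, 672), 0]) cube([41, 52, 728]);


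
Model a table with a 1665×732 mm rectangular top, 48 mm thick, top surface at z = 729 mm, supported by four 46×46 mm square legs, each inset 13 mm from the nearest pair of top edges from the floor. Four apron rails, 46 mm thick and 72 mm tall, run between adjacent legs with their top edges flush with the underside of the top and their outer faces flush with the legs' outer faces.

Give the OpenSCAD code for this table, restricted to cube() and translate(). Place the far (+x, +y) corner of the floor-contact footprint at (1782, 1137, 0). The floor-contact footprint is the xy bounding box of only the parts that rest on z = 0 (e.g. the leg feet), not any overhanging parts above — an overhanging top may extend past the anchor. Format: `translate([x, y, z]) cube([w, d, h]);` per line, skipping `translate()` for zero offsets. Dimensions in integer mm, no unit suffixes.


translate([130, 418, 681]) cube([1665, 732, 48]);
translate([143, 431, 0]) cube([46, 46, 681]);
translate([1736, 431, 0]) cube([46, 46, 681]);
translate([143, 1091, 0]) cube([46, 46, 681]);
translate([1736, 1091, 0]) cube([46, 46, 681]);
translate([189, 431, 609]) cube([1547, 46, 72]);
translate([189, 1091, 609]) cube([1547, 46, 72]);
translate([143, 477, 609]) cube([46, 614, 72]);
translate([1736, 477, 609]) cube([46, 614, 72]);


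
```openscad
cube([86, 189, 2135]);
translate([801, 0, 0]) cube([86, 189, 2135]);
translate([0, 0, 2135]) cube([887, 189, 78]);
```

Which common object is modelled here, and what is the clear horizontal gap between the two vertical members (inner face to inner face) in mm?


A door frame. The clear opening width is 715 mm.

Two 2135 mm tall posts with a header on top — a door frame. The left jamb is 86 mm wide at x = 0; the right jamb starts at x = 801. The clear opening is 801 − 86 = 715 mm.


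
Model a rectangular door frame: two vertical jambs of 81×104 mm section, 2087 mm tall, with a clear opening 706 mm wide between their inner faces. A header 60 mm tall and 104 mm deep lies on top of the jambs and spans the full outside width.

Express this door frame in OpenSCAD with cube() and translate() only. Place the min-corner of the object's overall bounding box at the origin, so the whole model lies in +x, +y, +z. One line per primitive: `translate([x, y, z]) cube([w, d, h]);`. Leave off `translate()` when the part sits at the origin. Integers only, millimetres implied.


cube([81, 104, 2087]);
translate([787, 0, 0]) cube([81, 104, 2087]);
translate([0, 0, 2087]) cube([868, 104, 60]);


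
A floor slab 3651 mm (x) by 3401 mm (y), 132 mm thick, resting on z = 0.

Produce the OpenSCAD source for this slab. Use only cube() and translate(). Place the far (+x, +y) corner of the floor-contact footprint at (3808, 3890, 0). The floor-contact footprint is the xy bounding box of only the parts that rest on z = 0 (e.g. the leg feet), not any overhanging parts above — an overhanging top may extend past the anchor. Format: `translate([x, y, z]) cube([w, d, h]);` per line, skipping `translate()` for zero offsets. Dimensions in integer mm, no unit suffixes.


translate([157, 489, 0]) cube([3651, 3401, 132]);


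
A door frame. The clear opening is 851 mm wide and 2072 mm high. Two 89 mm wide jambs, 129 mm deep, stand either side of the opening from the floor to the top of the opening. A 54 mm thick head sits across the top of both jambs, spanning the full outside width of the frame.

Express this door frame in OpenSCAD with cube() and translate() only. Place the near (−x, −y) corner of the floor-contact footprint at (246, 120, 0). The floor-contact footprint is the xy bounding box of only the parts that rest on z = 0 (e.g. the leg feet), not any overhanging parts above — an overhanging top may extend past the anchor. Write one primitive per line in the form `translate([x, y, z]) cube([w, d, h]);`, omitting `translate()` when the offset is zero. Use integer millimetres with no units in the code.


translate([246, 120, 0]) cube([89, 129, 2072]);
translate([1186, 120, 0]) cube([89, 129, 2072]);
translate([246, 120, 2072]) cube([1029, 129, 54]);


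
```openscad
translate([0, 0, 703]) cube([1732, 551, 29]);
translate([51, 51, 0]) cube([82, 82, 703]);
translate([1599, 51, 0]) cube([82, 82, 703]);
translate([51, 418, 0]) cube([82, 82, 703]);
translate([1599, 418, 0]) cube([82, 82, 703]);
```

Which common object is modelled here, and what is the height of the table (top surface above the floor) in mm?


A table. The table height is 732 mm.

A 1732×551×29 slab sits at z = 703 on four 82 mm square posts — a table. The top surface is at 703 + 29 = 732 mm.


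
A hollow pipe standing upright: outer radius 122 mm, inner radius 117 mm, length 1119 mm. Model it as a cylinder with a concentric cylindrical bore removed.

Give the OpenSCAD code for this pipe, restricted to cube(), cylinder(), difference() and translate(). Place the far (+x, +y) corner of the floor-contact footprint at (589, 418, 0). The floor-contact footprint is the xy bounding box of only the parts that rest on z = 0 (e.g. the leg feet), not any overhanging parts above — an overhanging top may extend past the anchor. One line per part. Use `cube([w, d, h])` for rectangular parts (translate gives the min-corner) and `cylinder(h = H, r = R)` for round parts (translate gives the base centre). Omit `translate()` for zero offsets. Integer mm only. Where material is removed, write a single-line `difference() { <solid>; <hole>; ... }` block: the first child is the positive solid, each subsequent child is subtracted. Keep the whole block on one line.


difference() { translate([467, 296, 0]) cylinder(h = 1119, r = 122); translate([467, 296, 0]) cylinder(h = 1119, r = 117); }


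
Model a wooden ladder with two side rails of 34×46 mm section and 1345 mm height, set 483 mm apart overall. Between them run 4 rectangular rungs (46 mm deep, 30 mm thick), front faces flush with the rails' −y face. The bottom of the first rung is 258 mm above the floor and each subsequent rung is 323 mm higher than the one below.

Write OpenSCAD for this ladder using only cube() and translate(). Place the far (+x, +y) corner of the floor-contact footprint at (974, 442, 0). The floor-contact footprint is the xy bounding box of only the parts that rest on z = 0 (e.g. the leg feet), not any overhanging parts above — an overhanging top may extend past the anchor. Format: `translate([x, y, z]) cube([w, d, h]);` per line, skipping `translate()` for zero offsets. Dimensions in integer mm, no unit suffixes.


// rung span = 483 - 2*34 = 415
// rung[k] z = 258 + k*323
translate([491, 396, 0]) cube([34, 46, 1345]);
translate([940, 396, 0]) cube([34, 46, 1345]);
translate([525, 396, 258]) cube([415, 46, 30]);
translate([525, 396, 581]) cube([415, 46, 30]);
translate([525, 396, 904]) cube([415, 46, 30]);
translate([525, 396, 1227]) cube([415, 46, 30]);


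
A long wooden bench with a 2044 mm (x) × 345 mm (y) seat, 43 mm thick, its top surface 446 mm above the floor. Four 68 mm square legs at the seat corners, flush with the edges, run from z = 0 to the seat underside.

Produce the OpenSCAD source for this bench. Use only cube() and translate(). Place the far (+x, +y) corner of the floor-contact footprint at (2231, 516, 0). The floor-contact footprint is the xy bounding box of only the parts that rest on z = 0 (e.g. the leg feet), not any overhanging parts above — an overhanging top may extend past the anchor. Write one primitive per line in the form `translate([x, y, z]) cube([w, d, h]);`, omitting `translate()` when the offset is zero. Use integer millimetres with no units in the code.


translate([187, 171, 403]) cube([2044, 345, 43]);
translate([187, 171, 0]) cube([68, 68, 403]);
translate([187, 448, 0]) cube([68, 68, 403]);
translate([2163, 171, 0]) cube([68, 68, 403]);
translate([2163, 448, 0]) cube([68, 68, 403]);


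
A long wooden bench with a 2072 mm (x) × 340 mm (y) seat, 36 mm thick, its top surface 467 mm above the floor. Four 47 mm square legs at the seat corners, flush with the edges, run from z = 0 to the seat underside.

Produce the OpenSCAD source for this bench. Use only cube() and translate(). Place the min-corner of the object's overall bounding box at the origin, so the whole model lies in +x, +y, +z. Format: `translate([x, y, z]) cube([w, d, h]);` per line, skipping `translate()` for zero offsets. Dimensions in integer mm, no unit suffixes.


translate([0, 0, 431]) cube([2072, 340, 36]);
cube([47, 47, 431]);
translate([0, 293, 0]) cube([47, 47, 431]);
translate([2025, 0, 0]) cube([47, 47, 431]);
translate([2025, 293, 0]) cube([47, 47, 431]);


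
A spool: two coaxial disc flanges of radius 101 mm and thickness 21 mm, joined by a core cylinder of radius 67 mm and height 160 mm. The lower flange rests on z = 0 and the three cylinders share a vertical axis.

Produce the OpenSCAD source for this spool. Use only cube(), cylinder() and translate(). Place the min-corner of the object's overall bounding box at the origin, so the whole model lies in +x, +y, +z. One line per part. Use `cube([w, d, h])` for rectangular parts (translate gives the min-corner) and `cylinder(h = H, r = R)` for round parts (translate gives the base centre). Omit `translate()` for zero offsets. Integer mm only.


translate([101, 101, 0]) cylinder(h = 21, r = 101);
translate([101, 101, 21]) cylinder(h = 160, r = 67);
translate([101, 101, 181]) cylinder(h = 21, r = 101);
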